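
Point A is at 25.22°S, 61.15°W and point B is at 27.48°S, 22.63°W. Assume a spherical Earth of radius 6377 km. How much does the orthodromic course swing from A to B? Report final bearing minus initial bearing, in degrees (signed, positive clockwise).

Initial bearing θ₁ = atan2(sin Δλ cos φ₂, cos φ₁ sin φ₂ − sin φ₁ cos φ₂ cos Δλ) = 102.42°
Final bearing θ₂ = (initial bearing from the destination back to the start) + 180° = 84.79°
Δθ = θ₂ − θ₁ = -17.6°

-17.6°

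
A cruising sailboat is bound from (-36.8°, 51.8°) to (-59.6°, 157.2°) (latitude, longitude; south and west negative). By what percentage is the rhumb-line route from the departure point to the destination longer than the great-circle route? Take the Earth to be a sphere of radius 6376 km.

Great circle: σ = 1.1494 rad → d_gc = Rσ = 7328.4 km
Rhumb: Δφ = -0.3979, Δλ = +1.8396, Δψ = -0.6115, q = Δφ/Δψ = 0.6508 → d_rh = R√(Δφ²+q²Δλ²) = 8043.9 km
Excess = (8043.9 − 7328.4) / 7328.4 = 715.5 / 7328.4 = 9.76% ≈ 9.8%

9.8%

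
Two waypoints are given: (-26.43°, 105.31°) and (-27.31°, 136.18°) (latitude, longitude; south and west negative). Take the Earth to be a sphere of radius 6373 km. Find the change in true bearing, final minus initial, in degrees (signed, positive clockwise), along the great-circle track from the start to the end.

Initial bearing θ₁ = atan2(sin Δλ cos φ₂, cos φ₁ sin φ₂ − sin φ₁ cos φ₂ cos Δλ) = 98.90°
Final bearing θ₂ = (initial bearing from the destination back to the start) + 180° = 84.67°
Δθ = θ₂ − θ₁ = -14.2°

-14.2°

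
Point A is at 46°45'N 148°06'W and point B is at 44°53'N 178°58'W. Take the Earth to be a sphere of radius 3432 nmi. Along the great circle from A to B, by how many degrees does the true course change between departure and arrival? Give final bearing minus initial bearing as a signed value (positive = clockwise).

Initial bearing θ₁ = atan2(sin Δλ cos φ₂, cos φ₁ sin φ₂ − sin φ₁ cos φ₂ cos Δλ) = 276.36°
Final bearing θ₂ = (initial bearing from the destination back to the start) + 180° = 253.96°
Δθ = θ₂ − θ₁ = -22.4°

-22.4°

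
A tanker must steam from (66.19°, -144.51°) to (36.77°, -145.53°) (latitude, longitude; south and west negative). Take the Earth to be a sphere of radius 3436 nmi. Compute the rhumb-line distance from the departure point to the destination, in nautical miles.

Δψ = ln[tan(π/4+φ₂/2)/tan(π/4+φ₁/2)] = -0.8658;  Δφ = -0.5135 rad,  Δλ = -0.0178 rad
q = Δφ/Δψ = 0.5931
d = R·√(Δφ² + q²Δλ²) = 3436·0.51358 = 1765 nmi

1765 nmi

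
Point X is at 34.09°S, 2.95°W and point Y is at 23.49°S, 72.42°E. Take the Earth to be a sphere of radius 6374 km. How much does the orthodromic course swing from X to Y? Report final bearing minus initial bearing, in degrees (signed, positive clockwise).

Initial bearing θ₁ = atan2(sin Δλ cos φ₂, cos φ₁ sin φ₂ − sin φ₁ cos φ₂ cos Δλ) = 102.72°
Final bearing θ₂ = (initial bearing from the destination back to the start) + 180° = 61.74°
Δθ = θ₂ − θ₁ = -41.0°

-41.0°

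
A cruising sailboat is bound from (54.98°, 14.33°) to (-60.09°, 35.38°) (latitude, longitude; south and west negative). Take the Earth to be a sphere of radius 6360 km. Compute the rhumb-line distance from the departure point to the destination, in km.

12913 km

Rhumb course C = atan2(Δλ, Δψ) with Δψ = ln[tan(π/4+φ₂/2)/tan(π/4+φ₁/2)] = -2.4737, Δλ = +0.3674 → C = 171.55°
d = R·|Δφ| / |cos C| = 6360·2.00835 / 0.98915 = 12913 km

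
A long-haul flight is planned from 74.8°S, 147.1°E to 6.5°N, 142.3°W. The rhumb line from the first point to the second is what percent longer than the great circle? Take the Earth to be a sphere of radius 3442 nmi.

Great circle: σ = 1.5935 rad → d_gc = Rσ = 5484.9 nmi
Rhumb: Δφ = +1.4190, Δλ = +1.2322, Δψ = +2.1279, q = Δφ/Δψ = 0.6668 → d_rh = R√(Δφ²+q²Δλ²) = 5643.8 nmi
Excess = (5643.8 − 5484.9) / 5484.9 = 158.9 / 5484.9 = 2.90% ≈ 2.9%

2.9%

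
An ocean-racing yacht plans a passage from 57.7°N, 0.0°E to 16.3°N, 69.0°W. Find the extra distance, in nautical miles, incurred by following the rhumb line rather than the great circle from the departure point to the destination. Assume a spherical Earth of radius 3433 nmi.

102 nmi

Great circle: cos σ = sin φ₁ sin φ₂ + cos φ₁ cos φ₂ cos Δλ,  σ = 1.1362 rad → d_gc = 3900.6 nmi
Rhumb line: Δψ = -0.9509, q = Δφ/Δψ = 0.7599, d_rh = R√(Δφ²+q²Δλ²) = 4002.8 nmi
Excess = 4002.8 − 3900.6 = 102.2 ≈ 102 nmi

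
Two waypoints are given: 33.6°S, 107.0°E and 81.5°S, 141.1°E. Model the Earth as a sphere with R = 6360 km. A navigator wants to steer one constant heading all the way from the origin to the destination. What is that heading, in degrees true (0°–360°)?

Meridional parts: M(φ₁)=-0.6233, M(φ₂)=-2.5995 → ΔM = -1.9762;  Δλ = +0.5952 rad
tan C = Δλ / ΔM = -0.3012 → C = 163.24°

163.2°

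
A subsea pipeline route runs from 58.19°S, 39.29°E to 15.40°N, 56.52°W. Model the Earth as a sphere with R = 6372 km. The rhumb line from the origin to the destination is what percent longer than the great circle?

2.9%

Great circle: σ = 1.8516 rad → d_gc = Rσ = 11798.3 km
Rhumb: Δφ = +1.2844, Δλ = -1.6722, Δψ = +1.5275, q = Δφ/Δψ = 0.8408 → d_rh = R√(Δφ²+q²Δλ²) = 12134.6 km
Excess = (12134.6 − 11798.3) / 11798.3 = 336.3 / 11798.3 = 2.8504% ≈ 2.9%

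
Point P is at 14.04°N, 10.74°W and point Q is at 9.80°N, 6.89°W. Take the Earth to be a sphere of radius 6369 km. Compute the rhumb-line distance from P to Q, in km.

630 km

Δψ = ln[tan(π/4+φ₂/2)/tan(π/4+φ₁/2)] = -0.0757;  Δφ = -0.0740 rad,  Δλ = +0.0672 rad
q = Δφ/Δψ = 0.9782
d = R·√(Δφ² + q²Δλ²) = 6369·0.09898 = 630 km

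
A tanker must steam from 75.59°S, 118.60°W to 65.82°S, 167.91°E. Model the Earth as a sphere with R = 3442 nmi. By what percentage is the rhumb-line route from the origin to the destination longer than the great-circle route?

6.4%

Great circle: σ = 0.4214 rad → d_gc = Rσ = 1450.3 nmi
Rhumb: Δφ = +0.1705, Δλ = -1.2826, Δψ = +0.5273, q = Δφ/Δψ = 0.3234 → d_rh = R√(Δφ²+q²Δλ²) = 1543.6 nmi
Excess = (1543.6 − 1450.3) / 1450.3 = 93.3 / 1450.3 = 6.43% ≈ 6.4%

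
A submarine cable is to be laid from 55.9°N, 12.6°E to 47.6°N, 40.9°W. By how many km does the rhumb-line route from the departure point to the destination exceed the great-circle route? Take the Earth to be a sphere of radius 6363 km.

87 km

Great circle: cos σ = sin φ₁ sin φ₂ + cos φ₁ cos φ₂ cos Δλ,  σ = 0.5802 rad → d_gc = 3691.8 km
Rhumb line: Δψ = -0.2349, q = Δφ/Δψ = 0.6168, d_rh = R√(Δφ²+q²Δλ²) = 3778.9 km
Excess = 3778.9 − 3691.8 = 87.1 ≈ 87 km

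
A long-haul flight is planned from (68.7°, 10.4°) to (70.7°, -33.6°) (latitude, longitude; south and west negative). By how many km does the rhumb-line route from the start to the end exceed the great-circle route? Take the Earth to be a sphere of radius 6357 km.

Great circle: cos σ = sin φ₁ sin φ₂ + cos φ₁ cos φ₂ cos Δλ,  σ = 0.2627 rad → d_gc = 1669.9 km
Rhumb line: Δψ = +0.1007, q = Δφ/Δψ = 0.3467, d_rh = R√(Δφ²+q²Δλ²) = 1706.8 km
Excess = 1706.8 − 1669.9 = 36.9 ≈ 37 km

37 km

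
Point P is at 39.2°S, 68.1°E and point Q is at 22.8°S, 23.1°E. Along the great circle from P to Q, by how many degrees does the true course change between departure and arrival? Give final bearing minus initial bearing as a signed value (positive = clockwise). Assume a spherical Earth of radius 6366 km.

At departure: θ₁ = atan2(sin Δλ cos φ₂, cos φ₁ sin φ₂ − sin φ₁ cos φ₂ cos Δλ) = 279.72°
At arrival: θ₂ = atan2(sin Δλ cos φ₁, −cos φ₂ sin φ₁ + sin φ₂ cos φ₁ cos Δλ) = 304.05°
Δθ = θ₂ − θ₁ = +24.3°

+24.3°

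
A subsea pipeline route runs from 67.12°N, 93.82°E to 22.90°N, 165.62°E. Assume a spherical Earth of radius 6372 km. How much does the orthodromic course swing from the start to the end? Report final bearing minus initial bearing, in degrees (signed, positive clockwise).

Initial bearing θ₁ = atan2(sin Δλ cos φ₂, cos φ₁ sin φ₂ − sin φ₁ cos φ₂ cos Δλ) = 97.41°
Final bearing θ₂ = (initial bearing from the destination back to the start) + 180° = 155.26°
Δθ = θ₂ − θ₁ = +57.8°

+57.8°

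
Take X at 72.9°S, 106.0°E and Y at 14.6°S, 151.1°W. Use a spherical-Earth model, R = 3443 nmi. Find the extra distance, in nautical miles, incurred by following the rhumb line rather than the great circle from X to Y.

Great circle: cos σ = sin φ₁ sin φ₂ + cos φ₁ cos φ₂ cos Δλ,  σ = 1.3925 rad → d_gc = 4794.2 nmi
Rhumb line: Δψ = +1.6372, q = Δφ/Δψ = 0.6215, d_rh = R√(Δφ²+q²Δλ²) = 5200.2 nmi
Excess = 5200.2 − 4794.2 = 406.0 ≈ 406 nmi

406 nmi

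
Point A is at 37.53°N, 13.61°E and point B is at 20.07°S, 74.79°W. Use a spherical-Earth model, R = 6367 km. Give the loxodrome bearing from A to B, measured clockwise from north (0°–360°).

235.4°

Meridional parts: M(φ₁)=+0.7076, M(φ₂)=-0.3577 → ΔM = -1.0653;  Δλ = -1.5429 rad
tan C = Δλ / ΔM = +1.4483 → C = 235.38°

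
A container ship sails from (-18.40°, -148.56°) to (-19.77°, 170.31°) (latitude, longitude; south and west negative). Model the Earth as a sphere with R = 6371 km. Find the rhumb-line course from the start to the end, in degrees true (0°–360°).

268.0°

Meridional parts: M(φ₁)=-0.3268, M(φ₂)=-0.3521 → ΔM = -0.0253;  Δλ = -0.7179 rad
tan C = Δλ / ΔM = +28.3709 → C = 267.98°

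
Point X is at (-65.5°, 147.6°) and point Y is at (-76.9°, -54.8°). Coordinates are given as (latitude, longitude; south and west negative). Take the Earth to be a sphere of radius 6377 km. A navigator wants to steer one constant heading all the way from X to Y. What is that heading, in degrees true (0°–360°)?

Meridional parts: M(φ₁)=-1.5273, M(φ₂)=-2.1644 → ΔM = -0.6371;  Δλ = +2.7506 rad
tan C = Δλ / ΔM = -4.3175 → C = 103.04°

103.0°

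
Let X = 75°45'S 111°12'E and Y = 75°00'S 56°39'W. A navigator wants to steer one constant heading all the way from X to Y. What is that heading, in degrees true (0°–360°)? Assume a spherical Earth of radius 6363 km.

271.0°

Meridional parts: M(φ₁)=-2.0794, M(φ₂)=-2.0276 → ΔM = +0.0519;  Δλ = -2.9295 rad
tan C = Δλ / ΔM = -56.4954 → C = 271.01°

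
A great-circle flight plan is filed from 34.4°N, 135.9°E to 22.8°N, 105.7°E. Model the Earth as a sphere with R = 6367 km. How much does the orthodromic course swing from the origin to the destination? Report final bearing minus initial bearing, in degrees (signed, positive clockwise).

At departure: θ₁ = atan2(sin Δλ cos φ₂, cos φ₁ sin φ₂ − sin φ₁ cos φ₂ cos Δλ) = 254.29°
At arrival: θ₂ = atan2(sin Δλ cos φ₁, −cos φ₂ sin φ₁ + sin φ₂ cos φ₁ cos Δλ) = 239.50°
Δθ = θ₂ − θ₁ = -14.8°

-14.8°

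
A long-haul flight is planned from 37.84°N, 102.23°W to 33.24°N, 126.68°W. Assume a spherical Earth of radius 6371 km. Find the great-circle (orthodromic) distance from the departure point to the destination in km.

cos σ = sin φ₁ sin φ₂ + cos φ₁ cos φ₂ cos Δλ
      = sin(37.84°)sin(33.24°) + cos(37.84°)cos(33.24°)cos(-24.45°) = 0.9375
σ = 20.357° → d = Rσ = 6371·0.35529 = 2264 km

2264 km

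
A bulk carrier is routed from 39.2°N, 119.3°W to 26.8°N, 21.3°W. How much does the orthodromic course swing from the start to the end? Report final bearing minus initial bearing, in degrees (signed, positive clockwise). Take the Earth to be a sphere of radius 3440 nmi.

At departure: θ₁ = atan2(sin Δλ cos φ₂, cos φ₁ sin φ₂ − sin φ₁ cos φ₂ cos Δλ) = 64.17°
At arrival: θ₂ = atan2(sin Δλ cos φ₁, −cos φ₂ sin φ₁ + sin φ₂ cos φ₁ cos Δλ) = 128.61°
Δθ = θ₂ − θ₁ = +64.4°

+64.4°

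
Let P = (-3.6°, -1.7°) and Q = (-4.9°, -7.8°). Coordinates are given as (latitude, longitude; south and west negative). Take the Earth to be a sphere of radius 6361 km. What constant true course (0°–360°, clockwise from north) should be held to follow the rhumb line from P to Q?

257.9°

Δψ = ln[tan(π/4+φ₂/2)/tan(π/4+φ₁/2)] = -0.0228
Δλ = -0.1065 rad (taken the short way round)
course = atan2(Δλ, Δψ) = 257.94°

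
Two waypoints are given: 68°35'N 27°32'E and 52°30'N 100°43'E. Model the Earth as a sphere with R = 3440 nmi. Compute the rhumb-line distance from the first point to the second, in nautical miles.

2319 nmi

Rhumb course C = atan2(Δλ, Δψ) with Δψ = ln[tan(π/4+φ₂/2)/tan(π/4+φ₁/2)] = -0.5850, Δλ = +1.2773 → C = 114.61°
d = R·|Δφ| / |cos C| = 3440·0.28071 / 0.41643 = 2319 nmi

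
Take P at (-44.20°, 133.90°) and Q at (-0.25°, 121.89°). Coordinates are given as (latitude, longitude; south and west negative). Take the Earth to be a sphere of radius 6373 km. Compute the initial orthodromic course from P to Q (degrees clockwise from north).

θ = atan2( sin Δλ·cos φ₂ ,  cos φ₁ sin φ₂ − sin φ₁ cos φ₂ cos Δλ )
  = atan2(-0.2081, +0.6788) = 342.96°

343.0°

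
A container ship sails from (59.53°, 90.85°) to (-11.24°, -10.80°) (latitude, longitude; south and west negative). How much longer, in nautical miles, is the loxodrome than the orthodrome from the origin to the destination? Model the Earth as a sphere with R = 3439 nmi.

247 nmi

Great circle: cos σ = sin φ₁ sin φ₂ + cos φ₁ cos φ₂ cos Δλ,  σ = 1.8426 rad → d_gc = 6336.6 nmi
Rhumb line: Δψ = -1.4981, q = Δφ/Δψ = 0.8245, d_rh = R√(Δφ²+q²Δλ²) = 6583.9 nmi
Excess = 6583.9 − 6336.6 = 247.3 ≈ 247 nmi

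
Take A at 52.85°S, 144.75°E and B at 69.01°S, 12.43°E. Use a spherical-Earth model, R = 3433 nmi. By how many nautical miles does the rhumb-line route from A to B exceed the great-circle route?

Great circle: cos σ = sin φ₁ sin φ₂ + cos φ₁ cos φ₂ cos Δλ,  σ = 0.9291 rad → d_gc = 3189.7 nmi
Rhumb line: Δψ = -0.5956, q = Δφ/Δψ = 0.4736, d_rh = R√(Δφ²+q²Δλ²) = 3877.5 nmi
Excess = 3877.5 − 3189.7 = 687.8 ≈ 688 nmi

688 nmi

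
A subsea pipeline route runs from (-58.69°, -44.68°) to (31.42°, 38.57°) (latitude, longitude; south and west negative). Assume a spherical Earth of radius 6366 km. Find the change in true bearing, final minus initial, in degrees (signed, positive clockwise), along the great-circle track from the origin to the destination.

Initial bearing θ₁ = atan2(sin Δλ cos φ₂, cos φ₁ sin φ₂ − sin φ₁ cos φ₂ cos Δλ) = 67.18°
Final bearing θ₂ = (initial bearing from the destination back to the start) + 180° = 34.15°
Δθ = θ₂ − θ₁ = -33.0°

-33.0°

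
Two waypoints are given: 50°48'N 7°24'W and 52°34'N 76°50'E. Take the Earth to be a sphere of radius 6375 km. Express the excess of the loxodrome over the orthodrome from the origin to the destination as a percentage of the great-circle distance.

Great circle: σ = 0.8580 rad → d_gc = Rσ = 5469.7 km
Rhumb: Δφ = +0.0308, Δλ = +1.4701, Δψ = +0.0497, q = Δφ/Δψ = 0.6199 → d_rh = R√(Δφ²+q²Δλ²) = 5813.2 km
Excess = (5813.2 − 5469.7) / 5469.7 = 343.5 / 5469.7 = 6.28% ≈ 6.3%

6.3%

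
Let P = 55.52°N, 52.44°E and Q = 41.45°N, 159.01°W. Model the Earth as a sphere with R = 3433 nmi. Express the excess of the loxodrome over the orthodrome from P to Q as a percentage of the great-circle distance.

24.1%

Great circle: σ = 1.3861 rad → d_gc = Rσ = 4758.4 nmi
Rhumb: Δφ = -0.2456, Δλ = +2.5927, Δψ = -0.3739, q = Δφ/Δψ = 0.6569 → d_rh = R√(Δφ²+q²Δλ²) = 5906.9 nmi
Excess = (5906.9 − 4758.4) / 4758.4 = 1148.5 / 4758.4 = 24.14% ≈ 24.1%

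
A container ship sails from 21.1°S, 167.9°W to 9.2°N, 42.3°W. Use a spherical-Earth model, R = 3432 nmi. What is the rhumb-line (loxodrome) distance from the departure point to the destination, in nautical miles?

Δψ = ln[tan(π/4+φ₂/2)/tan(π/4+φ₁/2)] = +0.5381;  Δφ = +0.5288 rad,  Δλ = +2.1921 rad
q = Δφ/Δψ = 0.9827
d = R·√(Δφ² + q²Δλ²) = 3432·2.21816 = 7613 nmi

7613 nmi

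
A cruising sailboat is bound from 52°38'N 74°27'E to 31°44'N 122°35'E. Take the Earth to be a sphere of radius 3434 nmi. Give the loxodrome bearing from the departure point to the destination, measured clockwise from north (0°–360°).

120.7°

Δψ = ln[tan(π/4+φ₂/2)/tan(π/4+φ₁/2)] = -0.4997
Δλ = +0.8401 rad (taken the short way round)
course = atan2(Δλ, Δψ) = 120.74°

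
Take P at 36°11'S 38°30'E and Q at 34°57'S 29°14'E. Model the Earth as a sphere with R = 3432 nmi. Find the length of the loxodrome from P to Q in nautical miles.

458 nmi

Rhumb course C = atan2(Δλ, Δψ) with Δψ = ln[tan(π/4+φ₂/2)/tan(π/4+φ₁/2)] = +0.0265, Δλ = -0.1617 → C = 279.29°
d = R·|Δφ| / |cos C| = 3432·0.02153 / 0.16148 = 458 nmi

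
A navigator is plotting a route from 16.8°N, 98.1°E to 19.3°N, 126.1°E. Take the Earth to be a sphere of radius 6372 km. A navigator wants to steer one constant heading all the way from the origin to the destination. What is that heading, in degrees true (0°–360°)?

84.6°

Δψ = ln[tan(π/4+φ₂/2)/tan(π/4+φ₁/2)] = +0.0459
Δλ = +0.4887 rad (taken the short way round)
course = atan2(Δλ, Δψ) = 84.63°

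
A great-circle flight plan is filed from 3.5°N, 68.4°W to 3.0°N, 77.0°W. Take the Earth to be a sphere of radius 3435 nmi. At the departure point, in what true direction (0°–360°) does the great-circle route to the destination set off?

θ = atan2( sin Δλ·cos φ₂ ,  cos φ₁ sin φ₂ − sin φ₁ cos φ₂ cos Δλ )
  = atan2(-0.1493, -0.0080) = 266.92°

266.9°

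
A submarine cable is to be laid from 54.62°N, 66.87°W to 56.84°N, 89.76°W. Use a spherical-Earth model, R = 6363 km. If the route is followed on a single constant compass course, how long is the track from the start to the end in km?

1452 km

Δψ = ln[tan(π/4+φ₂/2)/tan(π/4+φ₁/2)] = +0.0688;  Δφ = +0.0387 rad,  Δλ = -0.3995 rad
q = Δφ/Δψ = 0.5629
d = R·√(Δφ² + q²Δλ²) = 6363·0.22820 = 1452 km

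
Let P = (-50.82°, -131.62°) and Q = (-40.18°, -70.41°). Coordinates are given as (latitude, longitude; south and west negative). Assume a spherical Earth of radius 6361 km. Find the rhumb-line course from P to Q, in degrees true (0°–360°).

76.0°

Δψ = ln[tan(π/4+φ₂/2)/tan(π/4+φ₁/2)] = +0.2661
Δλ = +1.0683 rad (taken the short way round)
course = atan2(Δλ, Δψ) = 76.01°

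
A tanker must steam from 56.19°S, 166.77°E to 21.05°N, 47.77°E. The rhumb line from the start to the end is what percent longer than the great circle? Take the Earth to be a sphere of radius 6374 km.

3.9%

Great circle: σ = 2.1534 rad → d_gc = Rσ = 13725.8 km
Rhumb: Δφ = +1.3481, Δλ = -2.0769, Δψ = +1.5669, q = Δφ/Δψ = 0.8603 → d_rh = R√(Δφ²+q²Δλ²) = 14267.3 km
Excess = (14267.3 − 13725.8) / 13725.8 = 541.5 / 13725.8 = 3.945% ≈ 3.9%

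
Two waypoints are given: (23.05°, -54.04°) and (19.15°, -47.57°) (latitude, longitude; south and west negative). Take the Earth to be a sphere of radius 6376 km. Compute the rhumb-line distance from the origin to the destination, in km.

800 km

Rhumb course C = atan2(Δλ, Δψ) with Δψ = ln[tan(π/4+φ₂/2)/tan(π/4+φ₁/2)] = -0.0730, Δλ = +0.1129 → C = 122.87°
d = R·|Δφ| / |cos C| = 6376·0.06807 / 0.54278 = 800 km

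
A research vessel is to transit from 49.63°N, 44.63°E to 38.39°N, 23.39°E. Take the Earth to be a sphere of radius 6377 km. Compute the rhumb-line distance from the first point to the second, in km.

2105 km

Rhumb course C = atan2(Δλ, Δψ) with Δψ = ln[tan(π/4+φ₂/2)/tan(π/4+φ₁/2)] = -0.2740, Δλ = -0.3707 → C = 233.53°
d = R·|Δφ| / |cos C| = 6377·0.19618 / 0.59443 = 2105 km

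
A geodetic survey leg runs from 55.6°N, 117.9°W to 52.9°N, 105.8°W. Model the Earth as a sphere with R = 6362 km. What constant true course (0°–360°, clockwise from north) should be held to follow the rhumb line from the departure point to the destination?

Meridional parts: M(φ₁)=+1.1726, M(φ₂)=+1.0919 → ΔM = -0.0807;  Δλ = +0.2112 rad
tan C = Δλ / ΔM = -2.6171 → C = 110.91°

110.9°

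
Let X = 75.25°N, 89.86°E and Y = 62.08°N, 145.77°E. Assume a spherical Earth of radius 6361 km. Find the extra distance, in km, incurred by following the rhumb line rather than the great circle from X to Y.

90 km

Great circle: cos σ = sin φ₁ sin φ₂ + cos φ₁ cos φ₂ cos Δλ,  σ = 0.3994 rad → d_gc = 2540.4 km
Rhumb line: Δψ = -0.6526, q = Δφ/Δψ = 0.3522, d_rh = R√(Δφ²+q²Δλ²) = 2630.1 km
Excess = 2630.1 − 2540.4 = 89.7 ≈ 90 km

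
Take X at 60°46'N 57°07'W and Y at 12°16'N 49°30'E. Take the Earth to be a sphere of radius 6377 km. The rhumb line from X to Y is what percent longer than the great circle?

Great circle: σ = 1.5218 rad → d_gc = Rσ = 9704.8 km
Rhumb: Δφ = -0.8465, Δλ = +1.8608, Δψ = -1.1283, q = Δφ/Δψ = 0.7502 → d_rh = R√(Δφ²+q²Δλ²) = 10411.3 km
Excess = (10411.3 − 9704.8) / 9704.8 = 706.5 / 9704.8 = 7.28% ≈ 7.3%

7.3%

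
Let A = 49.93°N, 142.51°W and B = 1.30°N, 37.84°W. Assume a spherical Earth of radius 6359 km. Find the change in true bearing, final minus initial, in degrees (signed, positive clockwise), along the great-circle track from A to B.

Initial bearing θ₁ = atan2(sin Δλ cos φ₂, cos φ₁ sin φ₂ − sin φ₁ cos φ₂ cos Δλ) = 77.84°
Final bearing θ₂ = (initial bearing from the destination back to the start) + 180° = 140.99°
Δθ = θ₂ − θ₁ = +63.1°

+63.1°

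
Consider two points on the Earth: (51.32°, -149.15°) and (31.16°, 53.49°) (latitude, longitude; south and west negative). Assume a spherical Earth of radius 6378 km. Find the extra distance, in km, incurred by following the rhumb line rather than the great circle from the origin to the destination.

Great circle: cos σ = sin φ₁ sin φ₂ + cos φ₁ cos φ₂ cos Δλ,  σ = 1.6606 rad → d_gc = 10591.17 km
Rhumb line: Δψ = -0.4742, q = Δφ/Δψ = 0.7420, d_rh = R√(Δφ²+q²Δλ²) = 13189.74 km
Excess = 13189.74 − 10591.17 = 2598.57 ≈ 2599 km

2599 km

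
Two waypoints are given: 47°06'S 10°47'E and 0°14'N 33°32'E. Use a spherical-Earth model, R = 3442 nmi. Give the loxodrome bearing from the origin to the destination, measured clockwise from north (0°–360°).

22.9°

Meridional parts: M(φ₁)=-0.9342, M(φ₂)=+0.0041 → ΔM = +0.9383;  Δλ = +0.3971 rad
tan C = Δλ / ΔM = +0.4232 → C = 22.94°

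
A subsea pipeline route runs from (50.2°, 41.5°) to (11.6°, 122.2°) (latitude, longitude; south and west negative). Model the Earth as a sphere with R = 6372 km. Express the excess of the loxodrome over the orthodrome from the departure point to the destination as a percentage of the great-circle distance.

2.8%

Great circle: σ = 1.3121 rad → d_gc = Rσ = 8360.7 km
Rhumb: Δφ = -0.6737, Δλ = +1.4085, Δψ = -0.8123, q = Δφ/Δψ = 0.8294 → d_rh = R√(Δφ²+q²Δλ²) = 8592.9 km
Excess = (8592.9 − 8360.7) / 8360.7 = 232.2 / 8360.7 = 2.78% ≈ 2.8%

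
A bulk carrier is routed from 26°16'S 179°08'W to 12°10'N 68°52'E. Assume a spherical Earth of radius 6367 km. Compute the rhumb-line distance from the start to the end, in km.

Rhumb course C = atan2(Δλ, Δψ) with Δψ = ln[tan(π/4+φ₂/2)/tan(π/4+φ₁/2)] = +0.6894, Δλ = -1.9548 → C = 289.43°
d = R·|Δφ| / |cos C| = 6367·0.67079 / 0.33258 = 12842 km

12842 km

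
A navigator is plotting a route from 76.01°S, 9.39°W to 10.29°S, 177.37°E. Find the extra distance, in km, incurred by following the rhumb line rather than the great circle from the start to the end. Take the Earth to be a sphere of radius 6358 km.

3230 km

Great circle: cos σ = sin φ₁ sin φ₂ + cos φ₁ cos φ₂ cos Δλ,  σ = 1.6337 rad → d_gc = 10387.2 km
Rhumb line: Δψ = +1.9175, q = Δφ/Δψ = 0.5982, d_rh = R√(Δφ²+q²Δλ²) = 13617.3 km
Excess = 13617.3 − 10387.2 = 3230.1 ≈ 3230 km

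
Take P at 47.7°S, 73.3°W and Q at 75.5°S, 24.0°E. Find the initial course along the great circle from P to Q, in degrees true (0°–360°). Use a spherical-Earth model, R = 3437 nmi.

159.8°

N = sin Δλ·cos φ₂ = +0.2484;  D = cos φ₁ sin φ₂ − sin φ₁ cos φ₂ cos Δλ = -0.6751
initial course = atan2(N, D) = 159.80°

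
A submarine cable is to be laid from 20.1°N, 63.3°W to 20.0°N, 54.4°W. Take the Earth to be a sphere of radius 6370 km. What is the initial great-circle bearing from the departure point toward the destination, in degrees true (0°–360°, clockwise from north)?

θ = atan2( sin Δλ·cos φ₂ ,  cos φ₁ sin φ₂ − sin φ₁ cos φ₂ cos Δλ )
  = atan2(+0.1454, +0.0021) = 89.16°

89.2°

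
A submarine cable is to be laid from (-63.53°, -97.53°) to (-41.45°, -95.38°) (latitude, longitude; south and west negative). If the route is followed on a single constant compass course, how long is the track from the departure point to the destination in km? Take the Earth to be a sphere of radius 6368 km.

2458 km

Δψ = ln[tan(π/4+φ₂/2)/tan(π/4+φ₁/2)] = +0.6510;  Δφ = +0.3854 rad,  Δλ = +0.0375 rad
q = Δφ/Δψ = 0.5919
d = R·√(Δφ² + q²Δλ²) = 6368·0.38601 = 2458 km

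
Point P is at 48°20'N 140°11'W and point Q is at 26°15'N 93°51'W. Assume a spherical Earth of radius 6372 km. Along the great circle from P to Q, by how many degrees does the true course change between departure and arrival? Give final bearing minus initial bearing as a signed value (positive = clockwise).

+29.6°

Initial bearing θ₁ = atan2(sin Δλ cos φ₂, cos φ₁ sin φ₂ − sin φ₁ cos φ₂ cos Δλ) = 104.56°
Final bearing θ₂ = (initial bearing from the destination back to the start) + 180° = 134.16°
Δθ = θ₂ − θ₁ = +29.6°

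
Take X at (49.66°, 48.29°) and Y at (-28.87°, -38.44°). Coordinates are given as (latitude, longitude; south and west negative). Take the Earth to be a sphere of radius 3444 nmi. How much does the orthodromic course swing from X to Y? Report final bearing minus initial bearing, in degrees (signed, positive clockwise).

Initial bearing θ₁ = atan2(sin Δλ cos φ₂, cos φ₁ sin φ₂ − sin φ₁ cos φ₂ cos Δλ) = 248.15°
Final bearing θ₂ = (initial bearing from the destination back to the start) + 180° = 223.32°
Δθ = θ₂ − θ₁ = -24.8°

-24.8°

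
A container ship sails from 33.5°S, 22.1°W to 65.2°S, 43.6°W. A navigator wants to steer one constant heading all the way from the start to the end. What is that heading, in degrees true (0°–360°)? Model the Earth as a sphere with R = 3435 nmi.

Δψ = ln[tan(π/4+φ₂/2)/tan(π/4+φ₁/2)] = -0.8936
Δλ = -0.3752 rad (taken the short way round)
course = atan2(Δλ, Δψ) = 202.78°

202.8°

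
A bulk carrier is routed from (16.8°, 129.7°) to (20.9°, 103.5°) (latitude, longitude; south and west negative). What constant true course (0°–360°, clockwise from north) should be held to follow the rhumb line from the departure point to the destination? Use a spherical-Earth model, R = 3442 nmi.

Δψ = ln[tan(π/4+φ₂/2)/tan(π/4+φ₁/2)] = +0.0756
Δλ = -0.4573 rad (taken the short way round)
course = atan2(Δλ, Δψ) = 279.39°

279.4°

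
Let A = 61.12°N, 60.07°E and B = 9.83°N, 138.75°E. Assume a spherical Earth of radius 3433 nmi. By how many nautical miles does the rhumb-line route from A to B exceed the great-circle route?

Great circle: cos σ = sin φ₁ sin φ₂ + cos φ₁ cos φ₂ cos Δλ,  σ = 1.3254 rad → d_gc = 4550.2 nmi
Rhumb line: Δψ = -1.1843, q = Δφ/Δψ = 0.7559, d_rh = R√(Δφ²+q²Δλ²) = 4705.5 nmi
Excess = 4705.5 − 4550.2 = 155.3 ≈ 155 nmi

155 nmi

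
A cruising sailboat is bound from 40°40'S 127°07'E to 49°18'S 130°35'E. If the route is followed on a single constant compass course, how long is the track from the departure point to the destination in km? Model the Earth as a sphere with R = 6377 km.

Δψ = ln[tan(π/4+φ₂/2)/tan(π/4+φ₁/2)] = -0.2136;  Δφ = -0.1507 rad,  Δλ = +0.0605 rad
q = Δφ/Δψ = 0.7053
d = R·√(Δφ² + q²Δλ²) = 6377·0.15661 = 999 km

999 km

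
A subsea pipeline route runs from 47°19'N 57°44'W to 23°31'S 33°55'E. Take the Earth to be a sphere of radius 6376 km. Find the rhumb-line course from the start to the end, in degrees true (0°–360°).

Δψ = ln[tan(π/4+φ₂/2)/tan(π/4+φ₁/2)] = -1.3622
Δλ = +1.5996 rad (taken the short way round)
course = atan2(Δλ, Δψ) = 130.42°

130.4°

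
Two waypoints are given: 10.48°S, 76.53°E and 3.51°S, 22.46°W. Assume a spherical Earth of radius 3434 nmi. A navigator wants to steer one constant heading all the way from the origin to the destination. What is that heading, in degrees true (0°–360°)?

Meridional parts: M(φ₁)=-0.1839, M(φ₂)=-0.0613 → ΔM = +0.1226;  Δλ = -1.7277 rad
tan C = Δλ / ΔM = -14.0876 → C = 274.06°

274.1°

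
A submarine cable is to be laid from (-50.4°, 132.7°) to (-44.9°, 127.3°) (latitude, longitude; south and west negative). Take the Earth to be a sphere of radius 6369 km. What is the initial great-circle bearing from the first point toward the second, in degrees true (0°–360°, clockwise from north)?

θ = atan2( sin Δλ·cos φ₂ ,  cos φ₁ sin φ₂ − sin φ₁ cos φ₂ cos Δλ )
  = atan2(-0.0667, +0.0934) = 324.49°

324.5°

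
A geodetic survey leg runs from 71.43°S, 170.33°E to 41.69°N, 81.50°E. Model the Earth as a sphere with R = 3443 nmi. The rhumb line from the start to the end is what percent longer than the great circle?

2.2%

Great circle: σ = 2.2467 rad → d_gc = Rσ = 7735.4 nmi
Rhumb: Δφ = +1.9743, Δλ = -1.5504, Δψ = +2.6129, q = Δφ/Δψ = 0.7556 → d_rh = R√(Δφ²+q²Δλ²) = 7904.1 nmi
Excess = (7904.1 − 7735.4) / 7735.4 = 168.7 / 7735.4 = 2.18% ≈ 2.2%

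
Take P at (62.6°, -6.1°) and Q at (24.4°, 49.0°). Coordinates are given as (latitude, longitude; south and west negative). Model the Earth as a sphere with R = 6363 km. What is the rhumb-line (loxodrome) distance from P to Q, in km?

Rhumb course C = atan2(Δλ, Δψ) with Δψ = ln[tan(π/4+φ₂/2)/tan(π/4+φ₁/2)] = -0.9722, Δλ = +0.9617 → C = 135.31°
d = R·|Δφ| / |cos C| = 6363·0.66672 / 0.71093 = 5967 km

5967 km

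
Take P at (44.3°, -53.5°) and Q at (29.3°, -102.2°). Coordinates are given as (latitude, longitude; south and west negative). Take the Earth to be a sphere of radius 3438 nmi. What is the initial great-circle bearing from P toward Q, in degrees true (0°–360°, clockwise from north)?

265.5°

θ = atan2( sin Δλ·cos φ₂ ,  cos φ₁ sin φ₂ − sin φ₁ cos φ₂ cos Δλ )
  = atan2(-0.6552, -0.0517) = 265.48°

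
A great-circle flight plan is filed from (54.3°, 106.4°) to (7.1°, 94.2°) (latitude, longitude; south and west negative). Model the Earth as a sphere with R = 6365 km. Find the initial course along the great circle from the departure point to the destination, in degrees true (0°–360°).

196.3°

θ = atan2( sin Δλ·cos φ₂ ,  cos φ₁ sin φ₂ − sin φ₁ cos φ₂ cos Δλ )
  = atan2(-0.2097, -0.7155) = 196.33°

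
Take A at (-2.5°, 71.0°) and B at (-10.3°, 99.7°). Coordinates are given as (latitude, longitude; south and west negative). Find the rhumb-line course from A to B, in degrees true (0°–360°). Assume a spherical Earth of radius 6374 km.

105.3°

Δψ = ln[tan(π/4+φ₂/2)/tan(π/4+φ₁/2)] = -0.1371
Δλ = +0.5009 rad (taken the short way round)
course = atan2(Δλ, Δψ) = 105.31°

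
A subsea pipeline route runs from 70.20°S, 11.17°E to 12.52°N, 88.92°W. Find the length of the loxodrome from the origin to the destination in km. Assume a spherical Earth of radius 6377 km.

12316 km

Rhumb course C = atan2(Δλ, Δψ) with Δψ = ln[tan(π/4+φ₂/2)/tan(π/4+φ₁/2)] = +1.9659, Δλ = -1.7469 → C = 318.38°
d = R·|Δφ| / |cos C| = 6377·1.44374 / 0.74752 = 12316 km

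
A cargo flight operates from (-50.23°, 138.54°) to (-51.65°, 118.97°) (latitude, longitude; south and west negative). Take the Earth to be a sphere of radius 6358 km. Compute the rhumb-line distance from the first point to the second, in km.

Δψ = ln[tan(π/4+φ₂/2)/tan(π/4+φ₁/2)] = -0.0393;  Δφ = -0.0248 rad,  Δλ = -0.3416 rad
q = Δφ/Δψ = 0.6301
d = R·√(Δφ² + q²Δλ²) = 6358·0.21663 = 1377 km

1377 km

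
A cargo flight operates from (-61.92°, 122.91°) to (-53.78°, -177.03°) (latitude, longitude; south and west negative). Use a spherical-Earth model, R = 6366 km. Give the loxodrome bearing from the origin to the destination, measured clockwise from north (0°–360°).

Meridional parts: M(φ₁)=-1.3860, M(φ₂)=-1.1177 → ΔM = +0.2684;  Δλ = +1.0482 rad
tan C = Δλ / ΔM = +3.9062 → C = 75.64°

75.6°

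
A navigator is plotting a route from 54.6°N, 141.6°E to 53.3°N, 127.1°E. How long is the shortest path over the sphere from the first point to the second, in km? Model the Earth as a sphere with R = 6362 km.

957 km

cos σ = sin φ₁ sin φ₂ + cos φ₁ cos φ₂ cos Δλ
      = sin(54.60°)sin(53.30°) + cos(54.60°)cos(53.30°)cos(-14.50°) = 0.9887
σ = 8.616° → d = Rσ = 6362·0.15037 = 957 km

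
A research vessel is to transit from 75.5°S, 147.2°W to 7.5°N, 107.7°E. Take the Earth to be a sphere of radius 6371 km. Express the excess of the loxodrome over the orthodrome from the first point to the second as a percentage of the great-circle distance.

7.1%

Great circle: σ = 1.7630 rad → d_gc = Rσ = 11232.2 km
Rhumb: Δφ = +1.4486, Δλ = -1.8343, Δψ = +2.1931, q = Δφ/Δψ = 0.6605 → d_rh = R√(Δφ²+q²Δλ²) = 12031.8 km
Excess = (12031.8 − 11232.2) / 11232.2 = 799.6 / 11232.2 = 7.12% ≈ 7.1%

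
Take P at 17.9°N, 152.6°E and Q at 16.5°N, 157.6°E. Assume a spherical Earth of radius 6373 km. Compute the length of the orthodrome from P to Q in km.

554 km

cos σ = sin φ₁ sin φ₂ + cos φ₁ cos φ₂ cos Δλ
      = sin(17.90°)sin(16.50°) + cos(17.90°)cos(16.50°)cos(5.00°) = 0.9962
σ = 4.977° → d = Rσ = 6373·0.08687 = 554 km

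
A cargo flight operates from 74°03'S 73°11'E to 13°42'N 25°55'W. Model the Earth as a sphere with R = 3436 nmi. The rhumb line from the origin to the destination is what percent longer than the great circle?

Great circle: σ = 1.8441 rad → d_gc = Rσ = 6336.4 nmi
Rhumb: Δφ = +1.5315, Δλ = -1.7296, Δψ = +2.2068, q = Δφ/Δψ = 0.6940 → d_rh = R√(Δφ²+q²Δλ²) = 6686.0 nmi
Excess = (6686.0 − 6336.4) / 6336.4 = 349.6 / 6336.4 = 5.52% ≈ 5.5%

5.5%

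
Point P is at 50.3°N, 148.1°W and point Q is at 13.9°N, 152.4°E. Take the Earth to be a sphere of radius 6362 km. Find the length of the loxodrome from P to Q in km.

Rhumb course C = atan2(Δλ, Δψ) with Δψ = ln[tan(π/4+φ₂/2)/tan(π/4+φ₁/2)] = -0.7738, Δλ = -1.0385 → C = 233.31°
d = R·|Δφ| / |cos C| = 6362·0.63530 / 0.59752 = 6764 km

6764 km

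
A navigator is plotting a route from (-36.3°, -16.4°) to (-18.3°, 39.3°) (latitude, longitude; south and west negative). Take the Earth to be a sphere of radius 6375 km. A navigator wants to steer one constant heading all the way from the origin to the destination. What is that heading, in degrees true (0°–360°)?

69.9°

Δψ = ln[tan(π/4+φ₂/2)/tan(π/4+φ₁/2)] = +0.3558
Δλ = +0.9721 rad (taken the short way round)
course = atan2(Δλ, Δψ) = 69.90°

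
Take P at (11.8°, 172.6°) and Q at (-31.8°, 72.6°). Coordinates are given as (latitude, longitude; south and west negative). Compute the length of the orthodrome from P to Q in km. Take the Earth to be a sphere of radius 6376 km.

cos σ = sin φ₁ sin φ₂ + cos φ₁ cos φ₂ cos Δλ
      = sin(11.80°)sin(-31.80°) + cos(11.80°)cos(-31.80°)cos(-100.00°) = -0.2522
σ = 104.609° → d = Rσ = 6376·1.82577 = 11641 km

11641 km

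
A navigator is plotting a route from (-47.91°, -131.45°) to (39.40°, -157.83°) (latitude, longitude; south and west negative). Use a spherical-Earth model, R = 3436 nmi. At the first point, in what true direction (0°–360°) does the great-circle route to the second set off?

339.9°

θ = atan2( sin Δλ·cos φ₂ ,  cos φ₁ sin φ₂ − sin φ₁ cos φ₂ cos Δλ )
  = atan2(-0.3433, +0.9392) = 339.92°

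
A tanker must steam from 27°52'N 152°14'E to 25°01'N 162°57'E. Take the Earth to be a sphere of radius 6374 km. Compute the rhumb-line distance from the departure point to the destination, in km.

Δψ = ln[tan(π/4+φ₂/2)/tan(π/4+φ₁/2)] = -0.0556;  Δφ = -0.0497 rad,  Δλ = +0.1870 rad
q = Δφ/Δψ = 0.8953
d = R·√(Δφ² + q²Δλ²) = 6374·0.17468 = 1113 km

1113 km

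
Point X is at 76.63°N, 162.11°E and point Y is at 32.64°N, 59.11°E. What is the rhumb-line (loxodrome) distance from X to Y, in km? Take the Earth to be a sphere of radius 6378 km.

Δψ = ln[tan(π/4+φ₂/2)/tan(π/4+φ₁/2)] = -1.5406;  Δφ = -0.7678 rad,  Δλ = -1.7977 rad
q = Δφ/Δψ = 0.4984
d = R·√(Δφ² + q²Δλ²) = 6378·1.17989 = 7525 km

7525 km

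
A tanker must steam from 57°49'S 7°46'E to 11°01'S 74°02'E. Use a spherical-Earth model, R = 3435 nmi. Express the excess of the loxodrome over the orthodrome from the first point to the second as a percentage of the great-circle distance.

Great circle: σ = 1.1895 rad → d_gc = Rσ = 4085.8 nmi
Rhumb: Δφ = +0.8168, Δλ = +1.1566, Δψ = +1.0497, q = Δφ/Δψ = 0.7782 → d_rh = R√(Δφ²+q²Δλ²) = 4174.9 nmi
Excess = (4174.9 − 4085.8) / 4085.8 = 89.1 / 4085.8 = 2.18% ≈ 2.2%

2.2%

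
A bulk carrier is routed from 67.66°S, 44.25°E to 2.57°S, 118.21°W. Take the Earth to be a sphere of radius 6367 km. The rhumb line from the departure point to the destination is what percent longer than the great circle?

Great circle: σ = 1.8971 rad → d_gc = Rσ = 12079.2 km
Rhumb: Δφ = +1.1360, Δλ = -2.8355, Δψ = +1.5773, q = Δφ/Δψ = 0.7202 → d_rh = R√(Δφ²+q²Δλ²) = 14878.9 km
Excess = (14878.9 − 12079.2) / 12079.2 = 2799.7 / 12079.2 = 23.18% ≈ 23.2%

23.2%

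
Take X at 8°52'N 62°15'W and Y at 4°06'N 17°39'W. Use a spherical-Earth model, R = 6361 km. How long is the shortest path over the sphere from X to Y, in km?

4945 km

Haversine: a = sin²(Δφ/2)+cos φ₁ cos φ₂ sin²(Δλ/2) = 0.14363;  σ = 2·atan2(√a,√(1−a))
σ = 44.542° → d = Rσ = 6361·0.77740 = 4945 km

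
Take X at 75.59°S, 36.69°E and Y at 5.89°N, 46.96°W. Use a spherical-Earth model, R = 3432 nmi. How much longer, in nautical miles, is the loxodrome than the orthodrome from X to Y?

Great circle: cos σ = sin φ₁ sin φ₂ + cos φ₁ cos φ₂ cos Δλ,  σ = 1.6429 rad → d_gc = 5638.3 nmi
Rhumb line: Δψ = +2.1711, q = Δφ/Δψ = 0.6550, d_rh = R√(Δφ²+q²Δλ²) = 5881.5 nmi
Excess = 5881.5 − 5638.3 = 243.2 ≈ 243 nmi

243 nmi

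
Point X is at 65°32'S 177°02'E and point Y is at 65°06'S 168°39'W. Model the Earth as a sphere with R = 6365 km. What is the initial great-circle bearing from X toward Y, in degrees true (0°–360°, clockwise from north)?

N = sin Δλ·cos φ₂ = +0.1041;  D = cos φ₁ sin φ₂ − sin φ₁ cos φ₂ cos Δλ = -0.0043
initial course = atan2(N, D) = 92.39°

92.4°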